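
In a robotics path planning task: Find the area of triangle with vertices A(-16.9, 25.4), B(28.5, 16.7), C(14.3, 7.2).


Area = |x_A(y_B-y_C) + x_B(y_C-y_A) + x_C(y_A-y_B)|/2
= |(-160.55) + (-518.7) + 124.41|/2
= 554.84/2 = 277.42

277.42


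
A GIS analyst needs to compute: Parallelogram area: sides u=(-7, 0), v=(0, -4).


|u x v| = |(-7)*(-4) - 0*0|
= |28 - 0| = 28

28


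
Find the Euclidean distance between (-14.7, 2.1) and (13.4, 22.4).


dx=28.1, dy=20.3
d^2 = 28.1^2 + 20.3^2 = 1201.7
d = sqrt(1201.7) = 34.6655

34.6655


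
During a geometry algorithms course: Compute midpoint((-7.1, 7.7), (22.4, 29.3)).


M = (((-7.1)+22.4)/2, (7.7+29.3)/2)
= (7.65, 18.5)

(7.65, 18.5)


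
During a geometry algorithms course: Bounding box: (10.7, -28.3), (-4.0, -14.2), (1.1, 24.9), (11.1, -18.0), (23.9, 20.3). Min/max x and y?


x range: [-4, 23.9]
y range: [-28.3, 24.9]
Bounding box: (-4,-28.3) to (23.9,24.9)

(-4,-28.3) to (23.9,24.9)


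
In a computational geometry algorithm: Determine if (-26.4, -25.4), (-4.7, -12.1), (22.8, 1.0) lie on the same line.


Cross product: ((-4.7)-(-26.4))*(1-(-25.4)) - ((-12.1)-(-25.4))*(22.8-(-26.4))
= -81.48

No, not collinear


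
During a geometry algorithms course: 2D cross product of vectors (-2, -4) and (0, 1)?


u x v = u_x*v_y - u_y*v_x = (-2)*1 - (-4)*0
= (-2) - 0 = -2

-2


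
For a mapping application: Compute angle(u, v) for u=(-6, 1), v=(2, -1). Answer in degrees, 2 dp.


u.v = -13, |u| = sqrt(37) = 6.0828, |v| = sqrt(5) = 2.2361
cos(theta) = u.v/(|u||v|) = -13/sqrt(185) = -0.955779
theta = acos(-0.955779) = 162.9 degrees

162.9 degrees


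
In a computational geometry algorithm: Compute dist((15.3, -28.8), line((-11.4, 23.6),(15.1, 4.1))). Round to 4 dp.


|cross product| = 867.95
|line direction| = sqrt(1082.5) = 32.9014
Distance = 867.95/sqrt(1082.5) = 26.3804

26.3804


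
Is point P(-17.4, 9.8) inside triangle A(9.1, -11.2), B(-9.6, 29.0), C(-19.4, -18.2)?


Cross products: AB x AP = 672.6, BC x BP = -180, CA x CP = 784
All same sign? no

No, outside


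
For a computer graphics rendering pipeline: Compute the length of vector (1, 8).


|u| = sqrt(1^2 + 8^2) = sqrt(65) = 8.0623

8.0623


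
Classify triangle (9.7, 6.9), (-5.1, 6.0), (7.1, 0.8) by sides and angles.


Side lengths squared: AB^2=219.85, BC^2=175.88, CA^2=43.97
Sorted: [43.97, 175.88, 219.85]
By sides: Scalene, By angles: Right

Scalene, Right


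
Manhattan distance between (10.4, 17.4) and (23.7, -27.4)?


|10.4-23.7| + |17.4-(-27.4)| = 13.3 + 44.8 = 58.1

58.1


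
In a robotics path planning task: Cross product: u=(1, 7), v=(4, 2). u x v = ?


u x v = u_x*v_y - u_y*v_x = 1*2 - 7*4
= 2 - 28 = -26

-26


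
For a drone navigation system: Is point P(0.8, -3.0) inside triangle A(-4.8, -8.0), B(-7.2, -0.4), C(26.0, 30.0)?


Cross products: AB x AP = -54.56, BC x BP = -329.52, CA x CP = 58.8
All same sign? no

No, outside


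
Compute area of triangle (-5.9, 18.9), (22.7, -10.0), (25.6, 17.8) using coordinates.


Area = |x_A(y_B-y_C) + x_B(y_C-y_A) + x_C(y_A-y_B)|/2
= |164.02 + (-24.97) + 739.84|/2
= 878.89/2 = 439.445

439.445


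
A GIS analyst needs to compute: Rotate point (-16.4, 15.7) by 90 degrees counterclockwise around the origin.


90° CCW: (x,y) -> (-y, x)
(-16.4,15.7) -> (-15.7, -16.4)

(-15.7, -16.4)


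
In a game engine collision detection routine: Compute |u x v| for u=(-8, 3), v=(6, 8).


|u x v| = |(-8)*8 - 3*6|
= |(-64) - 18| = 82

82


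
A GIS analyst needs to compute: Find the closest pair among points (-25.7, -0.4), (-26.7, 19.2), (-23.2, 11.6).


d(P0,P1) = 19.6255, d(P0,P2) = 12.2577, d(P1,P2) = 8.3672
Closest: P1 and P2

Closest pair: (-26.7, 19.2) and (-23.2, 11.6), distance = 8.3672


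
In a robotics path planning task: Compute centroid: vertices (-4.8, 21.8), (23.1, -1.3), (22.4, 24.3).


Centroid = ((x_A+x_B+x_C)/3, (y_A+y_B+y_C)/3)
= (((-4.8)+23.1+22.4)/3, (21.8+(-1.3)+24.3)/3)
= (13.5667, 14.9333)

(13.5667, 14.9333)


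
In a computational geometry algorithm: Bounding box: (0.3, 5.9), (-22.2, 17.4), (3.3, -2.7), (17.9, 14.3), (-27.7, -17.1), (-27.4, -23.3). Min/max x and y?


x range: [-27.7, 17.9]
y range: [-23.3, 17.4]
Bounding box: (-27.7,-23.3) to (17.9,17.4)

(-27.7,-23.3) to (17.9,17.4)


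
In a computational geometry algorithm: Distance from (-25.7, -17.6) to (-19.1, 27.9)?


dx=6.6, dy=45.5
d^2 = 6.6^2 + 45.5^2 = 2113.81
d = sqrt(2113.81) = 45.9762

45.9762


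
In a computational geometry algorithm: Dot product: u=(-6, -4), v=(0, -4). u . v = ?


u . v = u_x*v_x + u_y*v_y = (-6)*0 + (-4)*(-4)
= 0 + 16 = 16

16


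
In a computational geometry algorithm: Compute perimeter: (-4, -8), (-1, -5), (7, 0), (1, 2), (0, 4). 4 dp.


Sides: (-4, -8)->(-1, -5): sqrt(18) = 4.242641, (-1, -5)->(7, 0): sqrt(89) = 9.433981, (7, 0)->(1, 2): sqrt(40) = 6.324555, (1, 2)->(0, 4): sqrt(5) = 2.236068, (0, 4)->(-4, -8): sqrt(160) = 12.649111
Sum = 34.886356
Perimeter = 34.8864

34.8864


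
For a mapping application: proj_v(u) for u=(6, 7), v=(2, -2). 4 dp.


u.v = -2, |v| = sqrt(8) = 2.8284
Scalar projection = u.v / |v| = -2 / sqrt(8) = -0.7071

-0.7071


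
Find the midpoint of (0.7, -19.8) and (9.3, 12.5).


M = ((0.7+9.3)/2, ((-19.8)+12.5)/2)
= (5, -3.65)

(5, -3.65)


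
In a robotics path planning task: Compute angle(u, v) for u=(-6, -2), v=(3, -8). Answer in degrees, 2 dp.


u.v = -2, |u| = sqrt(40) = 6.3246, |v| = sqrt(73) = 8.544
cos(theta) = u.v/(|u||v|) = -2/sqrt(2920) = -0.037012
theta = acos(-0.037012) = 92.12 degrees

92.12 degrees


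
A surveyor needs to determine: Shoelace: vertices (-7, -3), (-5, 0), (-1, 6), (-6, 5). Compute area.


Shoelace sum: ((-7)*0 - (-5)*(-3)) + ((-5)*6 - (-1)*0) + ((-1)*5 - (-6)*6) + ((-6)*(-3) - (-7)*5)
= 39
Area = |39|/2 = 19.5

19.5


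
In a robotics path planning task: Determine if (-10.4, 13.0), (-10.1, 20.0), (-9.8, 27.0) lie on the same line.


Cross product: ((-10.1)-(-10.4))*(27-13) - (20-13)*((-9.8)-(-10.4))
= 0

Yes, collinear


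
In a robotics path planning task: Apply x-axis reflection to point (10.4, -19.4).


Reflection over x-axis: (x,y) -> (x,-y)
(10.4, -19.4) -> (10.4, 19.4)

(10.4, 19.4)


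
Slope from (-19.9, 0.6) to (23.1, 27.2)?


slope = (y2-y1)/(x2-x1) = (27.2-0.6)/(23.1-(-19.9)) = 26.6/43 = 0.6186

0.6186


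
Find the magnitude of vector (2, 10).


|u| = sqrt(2^2 + 10^2) = sqrt(104) = 10.198

10.198


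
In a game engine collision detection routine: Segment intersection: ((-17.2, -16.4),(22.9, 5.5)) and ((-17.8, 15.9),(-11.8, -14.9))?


Cross products: d1=-175.32, d2=1191.16, d3=1308.37, d4=-58.11
d1*d2 < 0 and d3*d4 < 0? yes

Yes, they intersect


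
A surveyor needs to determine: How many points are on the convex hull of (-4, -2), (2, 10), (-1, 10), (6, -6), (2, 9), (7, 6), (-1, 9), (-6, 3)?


Convex hull vertices (CCW): (-6, 3), (-4, -2), (6, -6), (7, 6), (2, 10), (-1, 10)
Count = 6

6


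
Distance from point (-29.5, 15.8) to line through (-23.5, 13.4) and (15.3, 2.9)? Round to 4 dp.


|cross product| = 30.12
|line direction| = sqrt(1615.69) = 40.1956
Distance = 30.12/sqrt(1615.69) = 0.7493

0.7493


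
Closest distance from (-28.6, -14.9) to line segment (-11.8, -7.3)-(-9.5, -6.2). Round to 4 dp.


Project P onto AB: t = 0 (clamped to [0,1])
Closest point on segment: (-11.8, -7.3)
Distance: 18.4391

18.4391


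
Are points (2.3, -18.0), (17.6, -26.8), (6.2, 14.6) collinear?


Cross product: (17.6-2.3)*(14.6-(-18)) - ((-26.8)-(-18))*(6.2-2.3)
= 533.1

No, not collinear


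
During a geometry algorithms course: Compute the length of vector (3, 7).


|u| = sqrt(3^2 + 7^2) = sqrt(58) = 7.6158

7.6158


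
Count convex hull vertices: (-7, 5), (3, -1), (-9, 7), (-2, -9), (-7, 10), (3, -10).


Convex hull vertices (CCW): (-9, 7), (-2, -9), (3, -10), (3, -1), (-7, 10)
Count = 5

5


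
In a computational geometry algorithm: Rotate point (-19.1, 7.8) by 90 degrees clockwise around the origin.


90° CW: (x,y) -> (y, -x)
(-19.1,7.8) -> (7.8, 19.1)

(7.8, 19.1)


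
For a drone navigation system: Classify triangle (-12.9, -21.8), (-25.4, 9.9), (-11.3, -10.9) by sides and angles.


Side lengths squared: AB^2=1161.14, BC^2=631.45, CA^2=121.37
Sorted: [121.37, 631.45, 1161.14]
By sides: Scalene, By angles: Obtuse

Scalene, Obtuse


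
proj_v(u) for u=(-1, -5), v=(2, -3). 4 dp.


u.v = 13, |v| = sqrt(13) = 3.6056
Scalar projection = u.v / |v| = 13 / sqrt(13) = 3.6056

3.6056


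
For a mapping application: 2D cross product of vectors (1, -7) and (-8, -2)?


u x v = u_x*v_y - u_y*v_x = 1*(-2) - (-7)*(-8)
= (-2) - 56 = -58

-58


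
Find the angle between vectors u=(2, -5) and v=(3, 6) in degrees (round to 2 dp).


u.v = -24, |u| = sqrt(29) = 5.3852, |v| = sqrt(45) = 6.7082
cos(theta) = u.v/(|u||v|) = -24/sqrt(1305) = -0.664364
theta = acos(-0.664364) = 131.63 degrees

131.63 degrees


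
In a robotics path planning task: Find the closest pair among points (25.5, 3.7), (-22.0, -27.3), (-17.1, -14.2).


d(P0,P1) = 56.7208, d(P0,P2) = 46.2079, d(P1,P2) = 13.9864
Closest: P1 and P2

Closest pair: (-22.0, -27.3) and (-17.1, -14.2), distance = 13.9864


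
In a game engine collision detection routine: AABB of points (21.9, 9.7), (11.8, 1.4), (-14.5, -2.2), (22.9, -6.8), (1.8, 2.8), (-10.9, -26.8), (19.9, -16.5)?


x range: [-14.5, 22.9]
y range: [-26.8, 9.7]
Bounding box: (-14.5,-26.8) to (22.9,9.7)

(-14.5,-26.8) to (22.9,9.7)


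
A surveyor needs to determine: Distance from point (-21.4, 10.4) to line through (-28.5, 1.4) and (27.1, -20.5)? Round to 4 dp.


|cross product| = 655.89
|line direction| = sqrt(3570.97) = 59.7576
Distance = 655.89/sqrt(3570.97) = 10.9758

10.9758


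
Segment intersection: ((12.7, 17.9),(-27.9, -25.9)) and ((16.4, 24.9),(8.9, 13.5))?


Cross products: d1=10.32, d2=-124.02, d3=-122.14, d4=12.2
d1*d2 < 0 and d3*d4 < 0? yes

Yes, they intersect


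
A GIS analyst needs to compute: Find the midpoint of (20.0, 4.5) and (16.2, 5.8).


M = ((20+16.2)/2, (4.5+5.8)/2)
= (18.1, 5.15)

(18.1, 5.15)


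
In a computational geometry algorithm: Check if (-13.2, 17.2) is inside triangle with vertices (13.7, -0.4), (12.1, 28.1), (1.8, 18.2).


Cross products: AB x AP = 738.49, BC x BP = -138.2, CA x CP = -290.9
All same sign? no

No, outside


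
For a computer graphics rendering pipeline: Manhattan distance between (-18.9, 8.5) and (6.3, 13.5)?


|(-18.9)-6.3| + |8.5-13.5| = 25.2 + 5 = 30.2

30.2


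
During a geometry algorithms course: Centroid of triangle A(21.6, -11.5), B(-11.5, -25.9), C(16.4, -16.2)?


Centroid = ((x_A+x_B+x_C)/3, (y_A+y_B+y_C)/3)
= ((21.6+(-11.5)+16.4)/3, ((-11.5)+(-25.9)+(-16.2))/3)
= (8.8333, -17.8667)

(8.8333, -17.8667)


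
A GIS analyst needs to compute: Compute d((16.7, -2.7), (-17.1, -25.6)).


dx=-33.8, dy=-22.9
d^2 = (-33.8)^2 + (-22.9)^2 = 1666.85
d = sqrt(1666.85) = 40.8271

40.8271


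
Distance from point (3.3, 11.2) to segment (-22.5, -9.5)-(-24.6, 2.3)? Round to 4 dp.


Project P onto AB: t = 1 (clamped to [0,1])
Closest point on segment: (-24.6, 2.3)
Distance: 29.2851

29.2851


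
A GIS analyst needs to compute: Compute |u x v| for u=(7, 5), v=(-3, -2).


|u x v| = |7*(-2) - 5*(-3)|
= |(-14) - (-15)| = 1

1


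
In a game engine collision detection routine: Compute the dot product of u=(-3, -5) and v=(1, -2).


u . v = u_x*v_x + u_y*v_y = (-3)*1 + (-5)*(-2)
= (-3) + 10 = 7

7


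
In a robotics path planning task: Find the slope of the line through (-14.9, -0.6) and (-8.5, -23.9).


slope = (y2-y1)/(x2-x1) = ((-23.9)-(-0.6))/((-8.5)-(-14.9)) = (-23.3)/6.4 = -3.6406

-3.6406


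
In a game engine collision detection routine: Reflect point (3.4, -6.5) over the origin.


Reflection over origin: (x,y) -> (-x,-y)
(3.4, -6.5) -> (-3.4, 6.5)

(-3.4, 6.5)


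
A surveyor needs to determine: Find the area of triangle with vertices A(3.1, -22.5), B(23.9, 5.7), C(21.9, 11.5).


Area = |x_A(y_B-y_C) + x_B(y_C-y_A) + x_C(y_A-y_B)|/2
= |(-17.98) + 812.6 + (-617.58)|/2
= 177.04/2 = 88.52

88.52


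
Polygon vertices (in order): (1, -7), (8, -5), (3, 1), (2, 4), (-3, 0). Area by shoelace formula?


Shoelace sum: (1*(-5) - 8*(-7)) + (8*1 - 3*(-5)) + (3*4 - 2*1) + (2*0 - (-3)*4) + ((-3)*(-7) - 1*0)
= 117
Area = |117|/2 = 58.5

58.5


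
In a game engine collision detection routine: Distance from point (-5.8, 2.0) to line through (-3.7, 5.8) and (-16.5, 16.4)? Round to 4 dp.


|cross product| = 70.9
|line direction| = sqrt(276.2) = 16.6193
Distance = 70.9/sqrt(276.2) = 4.2661

4.2661


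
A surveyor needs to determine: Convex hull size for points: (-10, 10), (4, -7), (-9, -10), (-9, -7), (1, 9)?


Convex hull vertices (CCW): (-10, 10), (-9, -10), (4, -7), (1, 9)
Count = 4

4


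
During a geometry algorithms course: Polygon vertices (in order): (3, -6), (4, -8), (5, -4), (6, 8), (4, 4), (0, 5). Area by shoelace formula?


Shoelace sum: (3*(-8) - 4*(-6)) + (4*(-4) - 5*(-8)) + (5*8 - 6*(-4)) + (6*4 - 4*8) + (4*5 - 0*4) + (0*(-6) - 3*5)
= 85
Area = |85|/2 = 42.5

42.5


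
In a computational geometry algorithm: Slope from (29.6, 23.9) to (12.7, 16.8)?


slope = (y2-y1)/(x2-x1) = (16.8-23.9)/(12.7-29.6) = (-7.1)/(-16.9) = 0.4201

0.4201


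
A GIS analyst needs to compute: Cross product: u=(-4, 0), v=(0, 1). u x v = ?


u x v = u_x*v_y - u_y*v_x = (-4)*1 - 0*0
= (-4) - 0 = -4

-4


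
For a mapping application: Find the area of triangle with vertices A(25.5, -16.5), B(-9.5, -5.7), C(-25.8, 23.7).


Area = |x_A(y_B-y_C) + x_B(y_C-y_A) + x_C(y_A-y_B)|/2
= |(-749.7) + (-381.9) + 278.64|/2
= 852.96/2 = 426.48

426.48


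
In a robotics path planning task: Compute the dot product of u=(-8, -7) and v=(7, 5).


u . v = u_x*v_x + u_y*v_y = (-8)*7 + (-7)*5
= (-56) + (-35) = -91

-91


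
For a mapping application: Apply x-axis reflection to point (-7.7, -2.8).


Reflection over x-axis: (x,y) -> (x,-y)
(-7.7, -2.8) -> (-7.7, 2.8)

(-7.7, 2.8)


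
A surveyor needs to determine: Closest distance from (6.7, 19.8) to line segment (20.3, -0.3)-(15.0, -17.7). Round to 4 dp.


Project P onto AB: t = 0 (clamped to [0,1])
Closest point on segment: (20.3, -0.3)
Distance: 24.2687

24.2687


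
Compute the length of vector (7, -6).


|u| = sqrt(7^2 + (-6)^2) = sqrt(85) = 9.2195

9.2195


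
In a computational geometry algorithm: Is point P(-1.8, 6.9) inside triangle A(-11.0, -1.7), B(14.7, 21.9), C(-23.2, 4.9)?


Cross products: AB x AP = 3.9, BC x BP = 288, CA x CP = 165.64
All same sign? yes

Yes, inside


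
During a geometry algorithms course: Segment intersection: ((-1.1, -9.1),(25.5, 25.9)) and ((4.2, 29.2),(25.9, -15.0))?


Cross products: d1=-1065.37, d2=869.85, d3=833.28, d4=-1101.94
d1*d2 < 0 and d3*d4 < 0? yes

Yes, they intersect


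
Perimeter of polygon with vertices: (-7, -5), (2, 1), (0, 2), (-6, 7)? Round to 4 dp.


Sides: (-7, -5)->(2, 1): sqrt(117) = 10.816654, (2, 1)->(0, 2): sqrt(5) = 2.236068, (0, 2)->(-6, 7): sqrt(61) = 7.81025, (-6, 7)->(-7, -5): sqrt(145) = 12.041595
Sum = 32.904567
Perimeter = 32.9046

32.9046


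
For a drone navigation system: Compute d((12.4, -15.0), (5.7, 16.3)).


dx=-6.7, dy=31.3
d^2 = (-6.7)^2 + 31.3^2 = 1024.58
d = sqrt(1024.58) = 32.0091

32.0091


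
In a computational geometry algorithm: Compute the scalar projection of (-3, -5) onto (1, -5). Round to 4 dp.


u.v = 22, |v| = sqrt(26) = 5.099
Scalar projection = u.v / |v| = 22 / sqrt(26) = 4.3146

4.3146


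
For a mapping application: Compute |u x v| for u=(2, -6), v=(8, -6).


|u x v| = |2*(-6) - (-6)*8|
= |(-12) - (-48)| = 36

36


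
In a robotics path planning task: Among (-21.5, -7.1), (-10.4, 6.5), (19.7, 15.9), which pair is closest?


d(P0,P1) = 17.5548, d(P0,P2) = 47.1852, d(P1,P2) = 31.5336
Closest: P0 and P1

Closest pair: (-21.5, -7.1) and (-10.4, 6.5), distance = 17.5548


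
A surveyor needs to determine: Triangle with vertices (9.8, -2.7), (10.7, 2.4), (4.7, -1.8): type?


Side lengths squared: AB^2=26.82, BC^2=53.64, CA^2=26.82
Sorted: [26.82, 26.82, 53.64]
By sides: Isosceles, By angles: Right

Isosceles, Right


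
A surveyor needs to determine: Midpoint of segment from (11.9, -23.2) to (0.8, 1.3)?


M = ((11.9+0.8)/2, ((-23.2)+1.3)/2)
= (6.35, -10.95)

(6.35, -10.95)


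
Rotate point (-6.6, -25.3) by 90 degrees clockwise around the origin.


90° CW: (x,y) -> (y, -x)
(-6.6,-25.3) -> (-25.3, 6.6)

(-25.3, 6.6)


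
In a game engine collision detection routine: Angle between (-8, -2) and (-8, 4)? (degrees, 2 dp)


u.v = 56, |u| = sqrt(68) = 8.2462, |v| = sqrt(80) = 8.9443
cos(theta) = u.v/(|u||v|) = 56/sqrt(5440) = 0.759257
theta = acos(0.759257) = 40.6 degrees

40.6 degrees


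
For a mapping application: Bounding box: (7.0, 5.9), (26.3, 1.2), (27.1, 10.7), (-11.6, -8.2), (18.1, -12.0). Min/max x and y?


x range: [-11.6, 27.1]
y range: [-12, 10.7]
Bounding box: (-11.6,-12) to (27.1,10.7)

(-11.6,-12) to (27.1,10.7)


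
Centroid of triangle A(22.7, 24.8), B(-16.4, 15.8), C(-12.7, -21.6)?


Centroid = ((x_A+x_B+x_C)/3, (y_A+y_B+y_C)/3)
= ((22.7+(-16.4)+(-12.7))/3, (24.8+15.8+(-21.6))/3)
= (-2.1333, 6.3333)

(-2.1333, 6.3333)


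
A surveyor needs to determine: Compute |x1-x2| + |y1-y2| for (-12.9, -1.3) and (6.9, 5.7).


|(-12.9)-6.9| + |(-1.3)-5.7| = 19.8 + 7 = 26.8

26.8


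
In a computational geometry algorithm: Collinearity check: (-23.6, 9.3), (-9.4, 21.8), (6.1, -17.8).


Cross product: ((-9.4)-(-23.6))*((-17.8)-9.3) - (21.8-9.3)*(6.1-(-23.6))
= -756.07

No, not collinear


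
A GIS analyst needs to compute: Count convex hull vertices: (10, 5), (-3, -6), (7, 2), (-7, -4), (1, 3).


Convex hull vertices (CCW): (-7, -4), (-3, -6), (7, 2), (10, 5), (1, 3)
Count = 5

5


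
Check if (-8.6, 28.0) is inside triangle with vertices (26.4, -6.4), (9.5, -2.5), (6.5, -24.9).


Cross products: AB x AP = -444.86, BC x BP = -496.94, CA x CP = 1332.06
All same sign? no

No, outside


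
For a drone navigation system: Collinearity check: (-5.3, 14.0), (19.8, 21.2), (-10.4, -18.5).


Cross product: (19.8-(-5.3))*((-18.5)-14) - (21.2-14)*((-10.4)-(-5.3))
= -779.03

No, not collinear


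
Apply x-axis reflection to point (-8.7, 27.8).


Reflection over x-axis: (x,y) -> (x,-y)
(-8.7, 27.8) -> (-8.7, -27.8)

(-8.7, -27.8)


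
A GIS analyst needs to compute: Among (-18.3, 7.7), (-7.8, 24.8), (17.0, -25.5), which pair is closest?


d(P0,P1) = 20.0664, d(P0,P2) = 48.4596, d(P1,P2) = 56.0815
Closest: P0 and P1

Closest pair: (-18.3, 7.7) and (-7.8, 24.8), distance = 20.0664


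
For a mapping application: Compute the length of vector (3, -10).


|u| = sqrt(3^2 + (-10)^2) = sqrt(109) = 10.4403

10.4403


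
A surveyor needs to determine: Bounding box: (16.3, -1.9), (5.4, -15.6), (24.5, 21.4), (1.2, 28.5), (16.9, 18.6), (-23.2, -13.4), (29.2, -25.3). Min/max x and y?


x range: [-23.2, 29.2]
y range: [-25.3, 28.5]
Bounding box: (-23.2,-25.3) to (29.2,28.5)

(-23.2,-25.3) to (29.2,28.5)


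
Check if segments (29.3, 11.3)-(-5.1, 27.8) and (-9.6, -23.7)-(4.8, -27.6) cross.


Cross products: d1=655.71, d2=759.15, d3=1845.85, d4=1742.41
d1*d2 < 0 and d3*d4 < 0? no

No, they don't intersect


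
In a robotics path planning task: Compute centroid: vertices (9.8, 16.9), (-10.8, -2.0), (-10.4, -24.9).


Centroid = ((x_A+x_B+x_C)/3, (y_A+y_B+y_C)/3)
= ((9.8+(-10.8)+(-10.4))/3, (16.9+(-2)+(-24.9))/3)
= (-3.8, -3.3333)

(-3.8, -3.3333)


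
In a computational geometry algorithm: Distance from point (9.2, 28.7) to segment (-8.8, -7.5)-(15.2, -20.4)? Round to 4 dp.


Project P onto AB: t = 0 (clamped to [0,1])
Closest point on segment: (-8.8, -7.5)
Distance: 40.4282

40.4282


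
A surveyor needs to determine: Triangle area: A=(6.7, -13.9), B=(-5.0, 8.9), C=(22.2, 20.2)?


Area = |x_A(y_B-y_C) + x_B(y_C-y_A) + x_C(y_A-y_B)|/2
= |(-75.71) + (-170.5) + (-506.16)|/2
= 752.37/2 = 376.185

376.185


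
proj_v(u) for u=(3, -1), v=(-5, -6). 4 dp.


u.v = -9, |v| = sqrt(61) = 7.8102
Scalar projection = u.v / |v| = -9 / sqrt(61) = -1.1523

-1.1523


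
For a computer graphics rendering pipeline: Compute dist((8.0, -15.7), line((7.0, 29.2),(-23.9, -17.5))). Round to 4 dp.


|cross product| = 1434.11
|line direction| = sqrt(3135.7) = 55.9973
Distance = 1434.11/sqrt(3135.7) = 25.6103

25.6103


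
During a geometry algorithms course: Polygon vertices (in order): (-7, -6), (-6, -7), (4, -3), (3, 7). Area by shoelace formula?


Shoelace sum: ((-7)*(-7) - (-6)*(-6)) + ((-6)*(-3) - 4*(-7)) + (4*7 - 3*(-3)) + (3*(-6) - (-7)*7)
= 127
Area = |127|/2 = 63.5

63.5


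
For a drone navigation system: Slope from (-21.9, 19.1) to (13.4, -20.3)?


slope = (y2-y1)/(x2-x1) = ((-20.3)-19.1)/(13.4-(-21.9)) = (-39.4)/35.3 = -1.1161

-1.1161


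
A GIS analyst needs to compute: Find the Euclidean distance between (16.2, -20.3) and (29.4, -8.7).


dx=13.2, dy=11.6
d^2 = 13.2^2 + 11.6^2 = 308.8
d = sqrt(308.8) = 17.5727

17.5727


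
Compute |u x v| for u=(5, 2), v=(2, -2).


|u x v| = |5*(-2) - 2*2|
= |(-10) - 4| = 14

14


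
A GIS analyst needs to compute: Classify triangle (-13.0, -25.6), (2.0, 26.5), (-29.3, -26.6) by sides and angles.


Side lengths squared: AB^2=2939.41, BC^2=3799.3, CA^2=266.69
Sorted: [266.69, 2939.41, 3799.3]
By sides: Scalene, By angles: Obtuse

Scalene, Obtuse


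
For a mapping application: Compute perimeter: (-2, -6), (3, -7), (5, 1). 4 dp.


Sides: (-2, -6)->(3, -7): sqrt(26) = 5.09902, (3, -7)->(5, 1): sqrt(68) = 8.246211, (5, 1)->(-2, -6): sqrt(98) = 9.899495
Sum = 23.244726
Perimeter = 23.2447

23.2447


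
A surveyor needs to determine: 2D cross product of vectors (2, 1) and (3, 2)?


u x v = u_x*v_y - u_y*v_x = 2*2 - 1*3
= 4 - 3 = 1

1


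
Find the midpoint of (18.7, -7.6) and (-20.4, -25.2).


M = ((18.7+(-20.4))/2, ((-7.6)+(-25.2))/2)
= (-0.85, -16.4)

(-0.85, -16.4)


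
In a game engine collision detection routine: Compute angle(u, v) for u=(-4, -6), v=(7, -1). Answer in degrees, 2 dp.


u.v = -22, |u| = sqrt(52) = 7.2111, |v| = sqrt(50) = 7.0711
cos(theta) = u.v/(|u||v|) = -22/sqrt(2600) = -0.431455
theta = acos(-0.431455) = 115.56 degrees

115.56 degrees


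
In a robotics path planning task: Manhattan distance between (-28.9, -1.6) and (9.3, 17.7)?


|(-28.9)-9.3| + |(-1.6)-17.7| = 38.2 + 19.3 = 57.5

57.5


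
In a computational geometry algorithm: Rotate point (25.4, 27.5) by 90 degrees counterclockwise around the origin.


90° CCW: (x,y) -> (-y, x)
(25.4,27.5) -> (-27.5, 25.4)

(-27.5, 25.4)


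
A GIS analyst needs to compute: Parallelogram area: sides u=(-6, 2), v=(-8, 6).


|u x v| = |(-6)*6 - 2*(-8)|
= |(-36) - (-16)| = 20

20


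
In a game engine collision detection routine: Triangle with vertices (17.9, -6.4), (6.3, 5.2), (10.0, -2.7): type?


Side lengths squared: AB^2=269.12, BC^2=76.1, CA^2=76.1
Sorted: [76.1, 76.1, 269.12]
By sides: Isosceles, By angles: Obtuse

Isosceles, Obtuse


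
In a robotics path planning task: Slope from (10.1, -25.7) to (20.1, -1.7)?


slope = (y2-y1)/(x2-x1) = ((-1.7)-(-25.7))/(20.1-10.1) = 24/10 = 2.4

2.4


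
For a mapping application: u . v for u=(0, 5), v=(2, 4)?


u . v = u_x*v_x + u_y*v_y = 0*2 + 5*4
= 0 + 20 = 20

20


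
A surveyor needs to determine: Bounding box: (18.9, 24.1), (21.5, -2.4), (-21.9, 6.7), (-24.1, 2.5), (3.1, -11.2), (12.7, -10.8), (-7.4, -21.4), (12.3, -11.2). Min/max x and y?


x range: [-24.1, 21.5]
y range: [-21.4, 24.1]
Bounding box: (-24.1,-21.4) to (21.5,24.1)

(-24.1,-21.4) to (21.5,24.1)


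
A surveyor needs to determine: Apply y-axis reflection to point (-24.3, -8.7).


Reflection over y-axis: (x,y) -> (-x,y)
(-24.3, -8.7) -> (24.3, -8.7)

(24.3, -8.7)


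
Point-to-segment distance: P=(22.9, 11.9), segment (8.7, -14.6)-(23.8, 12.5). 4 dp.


Project P onto AB: t = 0.969 (clamped to [0,1])
Closest point on segment: (23.3317, 11.6595)
Distance: 0.4942

0.4942


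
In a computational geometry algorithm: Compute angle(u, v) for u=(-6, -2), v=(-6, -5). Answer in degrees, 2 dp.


u.v = 46, |u| = sqrt(40) = 6.3246, |v| = sqrt(61) = 7.8102
cos(theta) = u.v/(|u||v|) = 46/sqrt(2440) = 0.931243
theta = acos(0.931243) = 21.37 degrees

21.37 degrees


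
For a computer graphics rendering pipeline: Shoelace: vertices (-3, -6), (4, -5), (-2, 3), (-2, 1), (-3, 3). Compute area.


Shoelace sum: ((-3)*(-5) - 4*(-6)) + (4*3 - (-2)*(-5)) + ((-2)*1 - (-2)*3) + ((-2)*3 - (-3)*1) + ((-3)*(-6) - (-3)*3)
= 69
Area = |69|/2 = 34.5

34.5


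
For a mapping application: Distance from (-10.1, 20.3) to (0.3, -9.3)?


dx=10.4, dy=-29.6
d^2 = 10.4^2 + (-29.6)^2 = 984.32
d = sqrt(984.32) = 31.3739

31.3739


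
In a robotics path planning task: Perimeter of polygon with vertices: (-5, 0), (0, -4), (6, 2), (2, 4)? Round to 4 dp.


Sides: (-5, 0)->(0, -4): sqrt(41) = 6.403124, (0, -4)->(6, 2): sqrt(72) = 8.485281, (6, 2)->(2, 4): sqrt(20) = 4.472136, (2, 4)->(-5, 0): sqrt(65) = 8.062258
Sum = 27.422799
Perimeter = 27.4228

27.4228


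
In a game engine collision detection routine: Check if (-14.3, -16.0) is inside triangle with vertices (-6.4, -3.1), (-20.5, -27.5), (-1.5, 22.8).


Cross products: AB x AP = -10.87, BC x BP = -93.36, CA x CP = -141.4
All same sign? yes

Yes, inside


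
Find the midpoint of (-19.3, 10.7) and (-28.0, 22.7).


M = (((-19.3)+(-28))/2, (10.7+22.7)/2)
= (-23.65, 16.7)

(-23.65, 16.7)


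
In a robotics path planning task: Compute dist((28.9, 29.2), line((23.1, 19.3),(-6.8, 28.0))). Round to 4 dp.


|cross product| = 346.47
|line direction| = sqrt(969.7) = 31.14
Distance = 346.47/sqrt(969.7) = 11.1262

11.1262


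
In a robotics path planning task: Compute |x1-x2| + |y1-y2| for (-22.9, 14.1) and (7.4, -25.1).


|(-22.9)-7.4| + |14.1-(-25.1)| = 30.3 + 39.2 = 69.5

69.5


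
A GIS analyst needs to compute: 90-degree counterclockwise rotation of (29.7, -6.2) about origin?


90° CCW: (x,y) -> (-y, x)
(29.7,-6.2) -> (6.2, 29.7)

(6.2, 29.7)


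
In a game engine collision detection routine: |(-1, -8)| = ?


|u| = sqrt((-1)^2 + (-8)^2) = sqrt(65) = 8.0623

8.0623


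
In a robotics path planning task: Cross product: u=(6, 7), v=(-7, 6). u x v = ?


u x v = u_x*v_y - u_y*v_x = 6*6 - 7*(-7)
= 36 - (-49) = 85

85


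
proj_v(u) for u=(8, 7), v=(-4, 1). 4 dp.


u.v = -25, |v| = sqrt(17) = 4.1231
Scalar projection = u.v / |v| = -25 / sqrt(17) = -6.0634

-6.0634


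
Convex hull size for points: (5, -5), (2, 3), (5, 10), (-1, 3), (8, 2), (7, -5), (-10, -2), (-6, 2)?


Convex hull vertices (CCW): (-10, -2), (5, -5), (7, -5), (8, 2), (5, 10), (-6, 2)
Count = 6

6


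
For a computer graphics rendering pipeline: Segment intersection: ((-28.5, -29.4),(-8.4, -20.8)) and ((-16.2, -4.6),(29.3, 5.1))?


Cross products: d1=-1009.09, d2=-812.76, d3=392.7, d4=196.37
d1*d2 < 0 and d3*d4 < 0? no

No, they don't intersect


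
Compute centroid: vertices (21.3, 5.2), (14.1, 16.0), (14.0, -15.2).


Centroid = ((x_A+x_B+x_C)/3, (y_A+y_B+y_C)/3)
= ((21.3+14.1+14)/3, (5.2+16+(-15.2))/3)
= (16.4667, 2)

(16.4667, 2)


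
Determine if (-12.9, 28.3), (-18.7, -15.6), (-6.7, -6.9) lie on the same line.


Cross product: ((-18.7)-(-12.9))*((-6.9)-28.3) - ((-15.6)-28.3)*((-6.7)-(-12.9))
= 476.34

No, not collinear


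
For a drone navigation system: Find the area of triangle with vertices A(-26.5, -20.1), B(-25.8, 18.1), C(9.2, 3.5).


Area = |x_A(y_B-y_C) + x_B(y_C-y_A) + x_C(y_A-y_B)|/2
= |(-386.9) + (-608.88) + (-351.44)|/2
= 1347.22/2 = 673.61

673.61


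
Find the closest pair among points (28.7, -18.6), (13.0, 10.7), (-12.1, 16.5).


d(P0,P1) = 33.2412, d(P0,P2) = 53.8205, d(P1,P2) = 25.7614
Closest: P1 and P2

Closest pair: (13.0, 10.7) and (-12.1, 16.5), distance = 25.7614


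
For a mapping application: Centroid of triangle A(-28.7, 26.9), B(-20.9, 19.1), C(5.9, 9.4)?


Centroid = ((x_A+x_B+x_C)/3, (y_A+y_B+y_C)/3)
= (((-28.7)+(-20.9)+5.9)/3, (26.9+19.1+9.4)/3)
= (-14.5667, 18.4667)

(-14.5667, 18.4667)


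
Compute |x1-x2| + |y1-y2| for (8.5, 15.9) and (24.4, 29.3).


|8.5-24.4| + |15.9-29.3| = 15.9 + 13.4 = 29.3

29.3


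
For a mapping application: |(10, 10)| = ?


|u| = sqrt(10^2 + 10^2) = sqrt(200) = 14.1421

14.1421


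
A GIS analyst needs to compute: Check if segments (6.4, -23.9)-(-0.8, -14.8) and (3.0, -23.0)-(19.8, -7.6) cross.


Cross products: d1=-67.48, d2=196.28, d3=24.46, d4=-239.3
d1*d2 < 0 and d3*d4 < 0? yes

Yes, they intersect


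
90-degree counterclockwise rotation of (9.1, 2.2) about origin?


90° CCW: (x,y) -> (-y, x)
(9.1,2.2) -> (-2.2, 9.1)

(-2.2, 9.1)


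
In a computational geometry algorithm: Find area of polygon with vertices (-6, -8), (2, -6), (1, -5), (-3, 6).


Shoelace sum: ((-6)*(-6) - 2*(-8)) + (2*(-5) - 1*(-6)) + (1*6 - (-3)*(-5)) + ((-3)*(-8) - (-6)*6)
= 99
Area = |99|/2 = 49.5

49.5


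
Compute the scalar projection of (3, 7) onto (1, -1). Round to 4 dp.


u.v = -4, |v| = sqrt(2) = 1.4142
Scalar projection = u.v / |v| = -4 / sqrt(2) = -2.8284

-2.8284


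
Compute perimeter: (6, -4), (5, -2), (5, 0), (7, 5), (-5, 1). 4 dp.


Sides: (6, -4)->(5, -2): sqrt(5) = 2.236068, (5, -2)->(5, 0): sqrt(4) = 2, (5, 0)->(7, 5): sqrt(29) = 5.385165, (7, 5)->(-5, 1): sqrt(160) = 12.649111, (-5, 1)->(6, -4): sqrt(146) = 12.083046
Sum = 34.35339
Perimeter = 34.3534

34.3534


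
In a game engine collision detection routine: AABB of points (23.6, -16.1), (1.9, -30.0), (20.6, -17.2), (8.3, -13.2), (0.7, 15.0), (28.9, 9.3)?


x range: [0.7, 28.9]
y range: [-30, 15]
Bounding box: (0.7,-30) to (28.9,15)

(0.7,-30) to (28.9,15)


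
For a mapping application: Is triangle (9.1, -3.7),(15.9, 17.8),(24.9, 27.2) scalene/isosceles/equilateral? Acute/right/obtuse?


Side lengths squared: AB^2=508.49, BC^2=169.36, CA^2=1204.45
Sorted: [169.36, 508.49, 1204.45]
By sides: Scalene, By angles: Obtuse

Scalene, Obtuse


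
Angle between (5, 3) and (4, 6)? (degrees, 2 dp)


u.v = 38, |u| = sqrt(34) = 5.831, |v| = sqrt(52) = 7.2111
cos(theta) = u.v/(|u||v|) = 38/sqrt(1768) = 0.903738
theta = acos(0.903738) = 25.35 degrees

25.35 degrees


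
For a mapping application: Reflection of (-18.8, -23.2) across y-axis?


Reflection over y-axis: (x,y) -> (-x,y)
(-18.8, -23.2) -> (18.8, -23.2)

(18.8, -23.2)


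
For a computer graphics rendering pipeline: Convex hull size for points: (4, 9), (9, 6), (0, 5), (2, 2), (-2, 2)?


Convex hull vertices (CCW): (-2, 2), (2, 2), (9, 6), (4, 9), (0, 5)
Count = 5

5


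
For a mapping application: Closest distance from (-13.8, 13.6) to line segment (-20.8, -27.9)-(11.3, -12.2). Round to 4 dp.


Project P onto AB: t = 0.6862 (clamped to [0,1])
Closest point on segment: (1.2281, -17.1262)
Distance: 34.2044

34.2044


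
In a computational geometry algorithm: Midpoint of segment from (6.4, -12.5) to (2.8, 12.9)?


M = ((6.4+2.8)/2, ((-12.5)+12.9)/2)
= (4.6, 0.2)

(4.6, 0.2)


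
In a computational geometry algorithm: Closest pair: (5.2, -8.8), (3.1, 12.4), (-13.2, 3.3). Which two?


d(P0,P1) = 21.3038, d(P0,P2) = 22.022, d(P1,P2) = 18.6682
Closest: P1 and P2

Closest pair: (3.1, 12.4) and (-13.2, 3.3), distance = 18.6682


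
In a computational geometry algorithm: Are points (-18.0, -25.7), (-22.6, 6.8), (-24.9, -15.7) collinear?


Cross product: ((-22.6)-(-18))*((-15.7)-(-25.7)) - (6.8-(-25.7))*((-24.9)-(-18))
= 178.25

No, not collinear


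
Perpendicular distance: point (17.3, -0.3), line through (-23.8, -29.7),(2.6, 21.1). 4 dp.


|cross product| = 1311.72
|line direction| = sqrt(3277.6) = 57.2503
Distance = 1311.72/sqrt(3277.6) = 22.912

22.912


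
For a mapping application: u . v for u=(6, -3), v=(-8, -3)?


u . v = u_x*v_x + u_y*v_y = 6*(-8) + (-3)*(-3)
= (-48) + 9 = -39

-39


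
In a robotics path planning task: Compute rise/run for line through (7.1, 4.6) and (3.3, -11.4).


slope = (y2-y1)/(x2-x1) = ((-11.4)-4.6)/(3.3-7.1) = (-16)/(-3.8) = 4.2105

4.2105


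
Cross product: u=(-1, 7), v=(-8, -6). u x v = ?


u x v = u_x*v_y - u_y*v_x = (-1)*(-6) - 7*(-8)
= 6 - (-56) = 62

62


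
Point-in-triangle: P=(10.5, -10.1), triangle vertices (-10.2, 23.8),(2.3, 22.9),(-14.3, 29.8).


Cross products: AB x AP = -405.12, BC x BP = 491.22, CA x CP = -14.79
All same sign? no

No, outside


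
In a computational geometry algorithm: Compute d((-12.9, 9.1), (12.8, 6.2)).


dx=25.7, dy=-2.9
d^2 = 25.7^2 + (-2.9)^2 = 668.9
d = sqrt(668.9) = 25.8631

25.8631


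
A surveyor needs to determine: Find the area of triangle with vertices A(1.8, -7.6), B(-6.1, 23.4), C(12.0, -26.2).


Area = |x_A(y_B-y_C) + x_B(y_C-y_A) + x_C(y_A-y_B)|/2
= |89.28 + 113.46 + (-372)|/2
= 169.26/2 = 84.63

84.63


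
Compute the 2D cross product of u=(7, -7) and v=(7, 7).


u x v = u_x*v_y - u_y*v_x = 7*7 - (-7)*7
= 49 - (-49) = 98

98


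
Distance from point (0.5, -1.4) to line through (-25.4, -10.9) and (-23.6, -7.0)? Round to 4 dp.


|cross product| = 83.91
|line direction| = sqrt(18.45) = 4.2953
Distance = 83.91/sqrt(18.45) = 19.5351

19.5351


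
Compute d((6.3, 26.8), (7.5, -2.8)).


dx=1.2, dy=-29.6
d^2 = 1.2^2 + (-29.6)^2 = 877.6
d = sqrt(877.6) = 29.6243

29.6243


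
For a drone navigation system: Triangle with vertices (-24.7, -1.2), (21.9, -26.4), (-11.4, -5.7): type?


Side lengths squared: AB^2=2806.6, BC^2=1537.38, CA^2=197.14
Sorted: [197.14, 1537.38, 2806.6]
By sides: Scalene, By angles: Obtuse

Scalene, Obtuse


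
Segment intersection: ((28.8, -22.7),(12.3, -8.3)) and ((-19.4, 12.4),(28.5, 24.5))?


Cross products: d1=-2264.51, d2=-1375.1, d3=114.93, d4=-774.48
d1*d2 < 0 and d3*d4 < 0? no

No, they don't intersect


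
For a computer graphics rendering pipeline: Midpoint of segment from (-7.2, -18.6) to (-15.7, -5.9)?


M = (((-7.2)+(-15.7))/2, ((-18.6)+(-5.9))/2)
= (-11.45, -12.25)

(-11.45, -12.25)


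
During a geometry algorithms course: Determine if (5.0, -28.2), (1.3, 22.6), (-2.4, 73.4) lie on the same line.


Cross product: (1.3-5)*(73.4-(-28.2)) - (22.6-(-28.2))*((-2.4)-5)
= 0

Yes, collinear


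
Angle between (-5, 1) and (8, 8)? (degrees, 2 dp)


u.v = -32, |u| = sqrt(26) = 5.099, |v| = sqrt(128) = 11.3137
cos(theta) = u.v/(|u||v|) = -32/sqrt(3328) = -0.5547
theta = acos(-0.5547) = 123.69 degrees

123.69 degrees


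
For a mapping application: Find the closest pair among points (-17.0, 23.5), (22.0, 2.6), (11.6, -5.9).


d(P0,P1) = 44.2471, d(P0,P2) = 41.0161, d(P1,P2) = 13.4317
Closest: P1 and P2

Closest pair: (22.0, 2.6) and (11.6, -5.9), distance = 13.4317


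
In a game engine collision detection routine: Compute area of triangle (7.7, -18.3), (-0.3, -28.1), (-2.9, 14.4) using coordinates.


Area = |x_A(y_B-y_C) + x_B(y_C-y_A) + x_C(y_A-y_B)|/2
= |(-327.25) + (-9.81) + (-28.42)|/2
= 365.48/2 = 182.74

182.74


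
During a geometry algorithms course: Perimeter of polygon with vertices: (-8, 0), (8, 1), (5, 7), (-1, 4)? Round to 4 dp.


Sides: (-8, 0)->(8, 1): sqrt(257) = 16.03122, (8, 1)->(5, 7): sqrt(45) = 6.708204, (5, 7)->(-1, 4): sqrt(45) = 6.708204, (-1, 4)->(-8, 0): sqrt(65) = 8.062258
Sum = 37.509886
Perimeter = 37.5099

37.5099


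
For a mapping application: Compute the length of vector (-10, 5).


|u| = sqrt((-10)^2 + 5^2) = sqrt(125) = 11.1803

11.1803


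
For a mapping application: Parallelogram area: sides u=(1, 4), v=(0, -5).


|u x v| = |1*(-5) - 4*0|
= |(-5) - 0| = 5

5


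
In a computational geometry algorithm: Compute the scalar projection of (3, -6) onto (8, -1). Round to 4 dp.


u.v = 30, |v| = sqrt(65) = 8.0623
Scalar projection = u.v / |v| = 30 / sqrt(65) = 3.721

3.721


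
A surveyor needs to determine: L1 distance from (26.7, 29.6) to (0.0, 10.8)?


|26.7-0| + |29.6-10.8| = 26.7 + 18.8 = 45.5

45.5


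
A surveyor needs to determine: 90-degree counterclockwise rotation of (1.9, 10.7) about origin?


90° CCW: (x,y) -> (-y, x)
(1.9,10.7) -> (-10.7, 1.9)

(-10.7, 1.9)


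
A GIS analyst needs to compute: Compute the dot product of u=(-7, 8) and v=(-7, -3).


u . v = u_x*v_x + u_y*v_y = (-7)*(-7) + 8*(-3)
= 49 + (-24) = 25

25


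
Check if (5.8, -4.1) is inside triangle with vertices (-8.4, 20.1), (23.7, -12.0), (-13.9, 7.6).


Cross products: AB x AP = -321, BC x BP = 53.8, CA x CP = -310.6
All same sign? no

No, outside


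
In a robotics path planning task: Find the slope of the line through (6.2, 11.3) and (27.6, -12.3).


slope = (y2-y1)/(x2-x1) = ((-12.3)-11.3)/(27.6-6.2) = (-23.6)/21.4 = -1.1028

-1.1028


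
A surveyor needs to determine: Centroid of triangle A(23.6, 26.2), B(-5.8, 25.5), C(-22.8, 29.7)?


Centroid = ((x_A+x_B+x_C)/3, (y_A+y_B+y_C)/3)
= ((23.6+(-5.8)+(-22.8))/3, (26.2+25.5+29.7)/3)
= (-1.6667, 27.1333)

(-1.6667, 27.1333)


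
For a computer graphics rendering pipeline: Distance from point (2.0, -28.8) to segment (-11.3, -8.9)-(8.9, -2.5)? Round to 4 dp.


Project P onto AB: t = 0.3147 (clamped to [0,1])
Closest point on segment: (-4.9431, -6.8859)
Distance: 22.9877

22.9877


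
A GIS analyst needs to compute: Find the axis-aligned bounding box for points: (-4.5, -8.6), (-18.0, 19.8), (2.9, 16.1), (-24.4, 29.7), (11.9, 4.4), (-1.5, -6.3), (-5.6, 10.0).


x range: [-24.4, 11.9]
y range: [-8.6, 29.7]
Bounding box: (-24.4,-8.6) to (11.9,29.7)

(-24.4,-8.6) to (11.9,29.7)


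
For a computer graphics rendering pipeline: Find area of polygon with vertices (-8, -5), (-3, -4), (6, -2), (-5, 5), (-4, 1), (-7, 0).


Shoelace sum: ((-8)*(-4) - (-3)*(-5)) + ((-3)*(-2) - 6*(-4)) + (6*5 - (-5)*(-2)) + ((-5)*1 - (-4)*5) + ((-4)*0 - (-7)*1) + ((-7)*(-5) - (-8)*0)
= 124
Area = |124|/2 = 62

62


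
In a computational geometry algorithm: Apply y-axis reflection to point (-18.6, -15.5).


Reflection over y-axis: (x,y) -> (-x,y)
(-18.6, -15.5) -> (18.6, -15.5)

(18.6, -15.5)


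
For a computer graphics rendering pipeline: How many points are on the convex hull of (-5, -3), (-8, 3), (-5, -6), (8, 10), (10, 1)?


Convex hull vertices (CCW): (-8, 3), (-5, -6), (10, 1), (8, 10)
Count = 4

4


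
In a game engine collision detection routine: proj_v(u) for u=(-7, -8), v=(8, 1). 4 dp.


u.v = -64, |v| = sqrt(65) = 8.0623
Scalar projection = u.v / |v| = -64 / sqrt(65) = -7.9382

-7.9382


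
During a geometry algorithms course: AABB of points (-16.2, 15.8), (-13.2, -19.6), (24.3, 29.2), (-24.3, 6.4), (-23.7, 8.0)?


x range: [-24.3, 24.3]
y range: [-19.6, 29.2]
Bounding box: (-24.3,-19.6) to (24.3,29.2)

(-24.3,-19.6) to (24.3,29.2)


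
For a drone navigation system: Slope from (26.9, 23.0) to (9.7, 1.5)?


slope = (y2-y1)/(x2-x1) = (1.5-23)/(9.7-26.9) = (-21.5)/(-17.2) = 1.25

1.25


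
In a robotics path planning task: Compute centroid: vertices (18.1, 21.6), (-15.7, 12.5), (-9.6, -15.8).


Centroid = ((x_A+x_B+x_C)/3, (y_A+y_B+y_C)/3)
= ((18.1+(-15.7)+(-9.6))/3, (21.6+12.5+(-15.8))/3)
= (-2.4, 6.1)

(-2.4, 6.1)


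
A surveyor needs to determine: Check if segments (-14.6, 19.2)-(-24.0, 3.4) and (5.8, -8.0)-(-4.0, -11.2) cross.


Cross products: d1=-331.84, d2=-207.08, d3=578, d4=453.24
d1*d2 < 0 and d3*d4 < 0? no

No, they don't intersect


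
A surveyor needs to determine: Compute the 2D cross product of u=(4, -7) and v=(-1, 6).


u x v = u_x*v_y - u_y*v_x = 4*6 - (-7)*(-1)
= 24 - 7 = 17

17
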